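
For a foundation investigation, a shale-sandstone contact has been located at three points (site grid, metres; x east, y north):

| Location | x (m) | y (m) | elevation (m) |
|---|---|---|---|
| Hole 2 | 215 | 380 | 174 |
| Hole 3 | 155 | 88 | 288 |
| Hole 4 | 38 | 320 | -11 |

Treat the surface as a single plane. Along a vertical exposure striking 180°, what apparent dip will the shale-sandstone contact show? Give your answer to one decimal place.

Let the plane be z = a·x + b·y + c.
Hole 3−Hole 2: −60a − 292b = 114;  Hole 4−Hole 2: −177a − 60b = −185.
Solving gives a = 1.26570, b = −0.65049.
Unit vector along 180° is (sin 180°, cos 180°) = (0.0000, -1.0000).
Slope in that direction = a·(0.0000) + b·(-1.0000) = 0.65049.
Apparent dip = arctan|0.65049| = 33.0° (true dip is 54.9°, so apparent ≤ true as expected).

33.0°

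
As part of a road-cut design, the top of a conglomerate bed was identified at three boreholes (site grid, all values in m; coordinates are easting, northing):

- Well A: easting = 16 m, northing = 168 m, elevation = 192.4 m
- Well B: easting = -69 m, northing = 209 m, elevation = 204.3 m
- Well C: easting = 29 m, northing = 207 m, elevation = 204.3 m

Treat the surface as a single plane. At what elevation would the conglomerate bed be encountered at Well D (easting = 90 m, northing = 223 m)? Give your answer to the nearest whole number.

Two edge vectors: Well A→Well B = (-85, 41, 11.9), Well A→Well C = (13, 39, 11.9).
Normal n = (Well A→Well B) × (Well A→Well C) = (23.8, 1166.2, -3848).
So ∂z/∂easting = −n_x/n_z = 0.00619 and ∂z/∂northing = −n_y/n_z = 0.30307.
Intercept c from Well A: 192.4 − 0.10 − 50.92 = 141.39.
At (90, 223): z = 0.6 + 67.6 + 141.39 = 209.5 m.

210 m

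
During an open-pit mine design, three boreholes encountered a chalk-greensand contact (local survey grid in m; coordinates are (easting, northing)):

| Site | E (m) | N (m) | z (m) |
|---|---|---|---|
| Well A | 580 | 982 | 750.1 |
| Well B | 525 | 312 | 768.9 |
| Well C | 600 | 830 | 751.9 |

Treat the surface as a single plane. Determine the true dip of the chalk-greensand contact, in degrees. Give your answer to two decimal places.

Two edge vectors: Well A→Well B = (-55, -670, 18.8), Well A→Well C = (20, -152, 1.8).
Normal n = (Well A→Well B) × (Well A→Well C) = (1651.6, 475, 21760).
So ∂z/∂E = −n_x/n_z = −0.07590 and ∂z/∂N = −n_y/n_z = −0.02183.
Gradient magnitude |∇z| = √(a² + b²) = √(0.00576 + 0.00048) = 0.07898.
True dip = arctan(0.07898) = 4.52°, dipping toward ENE (azimuth ≈ 074°).

4.52°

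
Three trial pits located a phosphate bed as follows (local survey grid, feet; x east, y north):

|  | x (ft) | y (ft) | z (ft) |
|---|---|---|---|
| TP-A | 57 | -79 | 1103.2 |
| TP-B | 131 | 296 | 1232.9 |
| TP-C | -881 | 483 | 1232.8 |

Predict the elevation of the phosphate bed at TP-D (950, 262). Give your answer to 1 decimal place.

Let the plane be z = a·x + b·y + c.
TP-B−TP-A: 74a + 375b = 129.7;  TP-C−TP-A: −938a + 562b = 129.6.
Solving gives a = 0.06176, b = 0.33368.
Then c = 1103.2 − a·57 − b·-79 = 1126.04.
At (950, 262): z = 58.7 + 87.4 + 1126.04 = 1272.1 ft.

1272.1 ft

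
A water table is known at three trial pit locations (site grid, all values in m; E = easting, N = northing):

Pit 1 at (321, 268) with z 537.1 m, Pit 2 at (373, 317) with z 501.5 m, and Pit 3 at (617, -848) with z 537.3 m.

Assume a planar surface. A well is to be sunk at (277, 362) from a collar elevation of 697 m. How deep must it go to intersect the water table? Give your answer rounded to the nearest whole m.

149 m

Let the plane be z = a·E + b·N + c.
Pit 2−Pit 1: 52a + 49b = −35.6;  Pit 3−Pit 1: 296a − 1116b = 0.2.
Solving gives a = −0.54759, b = −0.14542.
Then c = 537.1 − a·321 − b·268 = 751.85.
At (277, 362): z_contact = −151.7 − 52.6 + 751.85 = 547.5 m.
Depth below ground = 697 − 547.5 = 149 m.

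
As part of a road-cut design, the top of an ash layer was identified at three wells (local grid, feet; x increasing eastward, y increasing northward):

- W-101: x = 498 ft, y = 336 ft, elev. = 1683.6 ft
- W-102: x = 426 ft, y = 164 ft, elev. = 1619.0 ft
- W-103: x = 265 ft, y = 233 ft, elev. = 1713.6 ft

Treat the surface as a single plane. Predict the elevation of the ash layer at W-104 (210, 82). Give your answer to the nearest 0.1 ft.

1653.9 ft

Two edge vectors: W-101→W-102 = (-72, -172, -64.6), W-101→W-103 = (-233, -103, 30).
Normal n = (W-101→W-102) × (W-101→W-103) = (-11813.8, 17211.8, -32660).
So ∂z/∂x = −n_x/n_z = −0.36172 and ∂z/∂y = −n_y/n_z = 0.52700.
Intercept c from W-101: 1683.6 + 180.14 − 177.07 = 1686.67.
At (210, 82): z = −76.0 + 43.2 + 1686.67 = 1653.9 ft.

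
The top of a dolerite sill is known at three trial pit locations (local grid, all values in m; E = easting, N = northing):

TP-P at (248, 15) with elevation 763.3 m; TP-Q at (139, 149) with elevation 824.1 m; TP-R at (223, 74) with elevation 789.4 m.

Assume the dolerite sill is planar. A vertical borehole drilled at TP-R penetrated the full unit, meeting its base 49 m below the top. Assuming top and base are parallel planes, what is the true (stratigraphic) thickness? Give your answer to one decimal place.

Two edge vectors: TP-P→TP-Q = (-109, 134, 60.8), TP-P→TP-R = (-25, 59, 26.1).
Normal n = (TP-P→TP-Q) × (TP-P→TP-R) = (-89.8, 1324.9, -3081).
So ∂z/∂E = −n_x/n_z = −0.02915 and ∂z/∂N = −n_y/n_z = 0.43002.
|∇z| = √(a²+b²) = 0.43101, so dip δ = arctan(0.43101) = 23.32°.
True thickness = vertical thickness × cos δ = 49 × cos 23.32° = 45.0 m.

45.0 m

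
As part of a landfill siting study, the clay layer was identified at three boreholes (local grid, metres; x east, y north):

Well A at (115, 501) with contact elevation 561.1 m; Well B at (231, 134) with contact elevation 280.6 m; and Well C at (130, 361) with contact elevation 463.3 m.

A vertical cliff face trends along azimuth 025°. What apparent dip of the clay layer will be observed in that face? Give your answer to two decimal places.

Let the plane be z = a·x + b·y + c.
Well B−Well A: 116a − 367b = −280.5;  Well C−Well A: 15a − 140b = −97.8.
Solving gives a = −0.31462, b = 0.66486.
Unit vector along 025° is (sin 25°, cos 25°) = (0.4226, 0.9063).
Slope in that direction = a·(0.4226) + b·(0.9063) = 0.46961.
Apparent dip = arctan|0.46961| = 25.16° (true dip is 36.3°, so apparent ≤ true as expected).

25.16°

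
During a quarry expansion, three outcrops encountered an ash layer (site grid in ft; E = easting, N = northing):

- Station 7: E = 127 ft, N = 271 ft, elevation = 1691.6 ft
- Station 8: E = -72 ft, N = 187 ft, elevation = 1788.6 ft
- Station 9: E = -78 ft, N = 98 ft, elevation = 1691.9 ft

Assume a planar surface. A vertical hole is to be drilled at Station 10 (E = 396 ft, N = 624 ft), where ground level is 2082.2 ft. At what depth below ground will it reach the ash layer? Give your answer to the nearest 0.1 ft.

Two edge vectors: Station 7→Station 8 = (-199, -84, 97), Station 7→Station 9 = (-205, -173, 0.3).
Normal n = (Station 7→Station 8) × (Station 7→Station 9) = (16755.8, -19825.3, 17207).
So ∂z/∂E = −n_x/n_z = −0.97378 and ∂z/∂N = −n_y/n_z = 1.15216.
Intercept c from Station 7: 1691.6 + 123.67 − 312.24 = 1503.03.
At (396, 624): z_contact = −385.62 + 718.95 + 1503.03 = 1836.37 ft.
Depth below ground = 2082.2 − 1836.37 = 245.8 ft.

245.8 ft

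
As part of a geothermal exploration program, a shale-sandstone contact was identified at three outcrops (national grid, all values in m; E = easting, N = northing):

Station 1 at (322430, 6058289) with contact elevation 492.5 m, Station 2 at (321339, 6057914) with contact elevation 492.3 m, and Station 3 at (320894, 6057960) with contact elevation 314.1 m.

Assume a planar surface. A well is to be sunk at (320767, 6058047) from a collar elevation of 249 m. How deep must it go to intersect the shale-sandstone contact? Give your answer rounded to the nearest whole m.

Two edge vectors: Station 1→Station 2 = (-1091, -375, -0.2), Station 1→Station 3 = (-1536, -329, -178.4).
Normal n = (Station 1→Station 2) × (Station 1→Station 3) = (66834.2, -194327.2, -217061).
So ∂z/∂E = −n_x/n_z = 0.30790515 and ∂z/∂N = −n_y/n_z = −0.89526539.
Intercept c from Station 1: 492.5 − 99277.86 + 5423776.44 = 5324991.08.
At (320767, 6058047): z_contact = 98765.8 − 5423559.8 + 5324991.08 = 197.1 m.
Depth below ground = 249 − 197.1 = 52 m.

52 m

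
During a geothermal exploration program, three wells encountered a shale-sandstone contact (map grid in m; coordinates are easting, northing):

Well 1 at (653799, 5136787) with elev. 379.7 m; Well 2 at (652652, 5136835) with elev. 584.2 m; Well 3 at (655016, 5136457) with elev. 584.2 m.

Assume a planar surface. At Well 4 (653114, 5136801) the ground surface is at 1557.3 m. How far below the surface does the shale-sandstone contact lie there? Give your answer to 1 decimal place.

1033.3 m

Two edge vectors: Well 1→Well 2 = (-1147, 48, 204.5), Well 1→Well 3 = (1217, -330, 204.5).
Normal n = (Well 1→Well 2) × (Well 1→Well 3) = (77301, 483438, 320094).
So ∂z/∂easting = −n_x/n_z = −0.241494686 and ∂z/∂northing = −n_y/n_z = −1.510300099.
Intercept c from Well 1: 379.7 + 157888.98 + 7758089.92 = 7916358.60.
At (653114, 5136801): z_contact = −157723.56 − 7758111.06 + 7916358.60 = 523.98 m.
Depth below ground = 1557.3 − 523.98 = 1033.3 m.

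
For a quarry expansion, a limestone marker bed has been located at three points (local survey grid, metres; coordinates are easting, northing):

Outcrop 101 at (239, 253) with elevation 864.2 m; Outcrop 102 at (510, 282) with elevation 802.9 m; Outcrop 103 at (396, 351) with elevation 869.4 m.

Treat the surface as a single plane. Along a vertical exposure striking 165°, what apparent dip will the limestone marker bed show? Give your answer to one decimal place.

Let the plane be z = a·easting + b·northing + c.
Outcrop 102−Outcrop 101: 271a + 29b = −61.3;  Outcrop 103−Outcrop 101: 157a + 98b = 5.2.
Solving gives a = −0.27985, b = 0.50140.
Unit vector along 165° is (sin 165°, cos 165°) = (0.2588, -0.9659).
Slope in that direction = a·(0.2588) + b·(-0.9659) = −0.55675.
Apparent dip = arctan|0.55675| = 29.1° (true dip is 29.9°, so apparent ≤ true as expected).

29.1°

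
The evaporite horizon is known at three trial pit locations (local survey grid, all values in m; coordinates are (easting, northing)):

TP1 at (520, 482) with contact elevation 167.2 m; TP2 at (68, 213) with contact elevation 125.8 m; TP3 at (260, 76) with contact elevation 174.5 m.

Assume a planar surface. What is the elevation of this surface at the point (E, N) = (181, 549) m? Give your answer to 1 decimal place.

102.9 m

Two edge vectors: TP1→TP2 = (-452, -269, -41.4), TP1→TP3 = (-260, -406, 7.3).
Normal n = (TP1→TP2) × (TP1→TP3) = (-18772.1, 14063.6, 113572).
So ∂z/∂E = −n_x/n_z = 0.16529 and ∂z/∂N = −n_y/n_z = −0.12383.
Intercept c from TP1: 167.2 − 85.95 + 59.69 = 140.94.
At (181, 549): z = 29.9 − 68.0 + 140.94 = 102.9 m.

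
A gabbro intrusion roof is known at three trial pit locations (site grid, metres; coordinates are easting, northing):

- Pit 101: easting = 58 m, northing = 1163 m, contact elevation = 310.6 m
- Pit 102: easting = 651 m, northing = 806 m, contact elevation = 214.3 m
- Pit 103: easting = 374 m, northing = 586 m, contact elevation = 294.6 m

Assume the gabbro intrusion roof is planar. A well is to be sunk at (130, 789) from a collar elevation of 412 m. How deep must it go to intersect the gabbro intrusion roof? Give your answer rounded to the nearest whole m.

83 m

Two edge vectors: Pit 101→Pit 102 = (593, -357, -96.3), Pit 101→Pit 103 = (316, -577, -16).
Normal n = (Pit 101→Pit 102) × (Pit 101→Pit 103) = (-49853.1, -20942.8, -229349).
So ∂z/∂easting = −n_x/n_z = −0.21737 and ∂z/∂northing = −n_y/n_z = −0.09131.
Intercept c from Pit 101: 310.6 + 12.61 + 106.20 = 429.41.
At (130, 789): z_contact = −28.3 − 72.0 + 429.41 = 329.1 m.
Depth below ground = 412 − 329.1 = 83 m.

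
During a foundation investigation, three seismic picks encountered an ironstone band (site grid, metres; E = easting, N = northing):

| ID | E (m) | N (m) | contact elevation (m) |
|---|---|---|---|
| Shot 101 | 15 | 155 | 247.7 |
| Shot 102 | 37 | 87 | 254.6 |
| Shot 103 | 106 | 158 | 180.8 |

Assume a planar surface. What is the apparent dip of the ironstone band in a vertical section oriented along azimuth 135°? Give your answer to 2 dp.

Two edge vectors: Shot 101→Shot 102 = (22, -68, 6.9), Shot 101→Shot 103 = (91, 3, -66.9).
Normal n = (Shot 101→Shot 102) × (Shot 101→Shot 103) = (4528.5, 2099.7, 6254).
So ∂z/∂E = −n_x/n_z = −0.72410 and ∂z/∂N = −n_y/n_z = −0.33574.
Unit vector along 135° is (sin 135°, cos 135°) = (0.7071, -0.7071).
Slope in that direction = a·(0.7071) + b·(-0.7071) = −0.27461.
Apparent dip = arctan|0.27461| = 15.36° (true dip is 38.6°, so apparent ≤ true as expected).

15.36°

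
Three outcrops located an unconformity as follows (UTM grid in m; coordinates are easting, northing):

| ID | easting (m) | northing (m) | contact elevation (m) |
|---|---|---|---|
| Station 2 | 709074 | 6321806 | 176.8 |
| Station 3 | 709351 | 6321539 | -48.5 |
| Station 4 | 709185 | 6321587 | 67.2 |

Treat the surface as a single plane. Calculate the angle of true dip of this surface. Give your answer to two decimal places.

33.81°

Two edge vectors: Station 2→Station 3 = (277, -267, -225.3), Station 2→Station 4 = (111, -219, -109.6).
Normal n = (Station 2→Station 3) × (Station 2→Station 4) = (-20077.5, 5350.9, -31026).
So ∂z/∂easting = −n_x/n_z = −0.64712 and ∂z/∂northing = −n_y/n_z = 0.17247.
Gradient magnitude |∇z| = √(a² + b²) = √(0.41876 + 0.02974) = 0.66971.
True dip = arctan(0.66971) = 33.81°, dipping toward ESE (azimuth ≈ 105°).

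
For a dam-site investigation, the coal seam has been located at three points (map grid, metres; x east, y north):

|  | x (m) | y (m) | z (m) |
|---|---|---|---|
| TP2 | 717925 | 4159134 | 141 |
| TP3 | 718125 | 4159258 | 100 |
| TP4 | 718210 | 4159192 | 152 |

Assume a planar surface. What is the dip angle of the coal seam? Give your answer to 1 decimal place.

31.2°

Let the plane be z = a·x + b·y + c.
TP3−TP2: 200a + 124b = −41;  TP4−TP2: 285a + 58b = 11.
Solving gives a = 0.15762, b = −0.58488.
Gradient magnitude |∇z| = √(a² + b²) = √(0.02485 + 0.34208) = 0.60575.
True dip = arctan(0.60575) = 31.2°, dipping toward NNW (azimuth ≈ 345°).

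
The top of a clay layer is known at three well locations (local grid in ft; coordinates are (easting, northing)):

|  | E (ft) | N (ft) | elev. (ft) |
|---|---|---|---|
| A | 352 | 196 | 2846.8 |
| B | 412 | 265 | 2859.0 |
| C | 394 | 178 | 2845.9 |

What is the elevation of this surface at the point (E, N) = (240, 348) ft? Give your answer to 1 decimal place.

Let the plane be z = a·E + b·N + c.
B−A: 60a + 69b = 12.2;  C−A: 42a − 18b = −0.9.
Solving gives a = 0.03959, b = 0.14238.
Then c = 2846.8 − a·352 − b·196 = 2804.96.
At (240, 348): z = 9.5 + 49.5 + 2804.96 = 2864.0 ft.

2864.0 ft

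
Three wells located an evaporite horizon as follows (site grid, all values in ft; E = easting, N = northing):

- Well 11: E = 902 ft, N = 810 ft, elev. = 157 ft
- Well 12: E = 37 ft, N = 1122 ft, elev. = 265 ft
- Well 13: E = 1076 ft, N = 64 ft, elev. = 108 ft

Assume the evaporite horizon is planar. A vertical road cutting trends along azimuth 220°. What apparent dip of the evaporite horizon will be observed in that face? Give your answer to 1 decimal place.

2.3°

Two edge vectors: Well 11→Well 12 = (-865, 312, 108), Well 11→Well 13 = (174, -746, -49).
Normal n = (Well 11→Well 12) × (Well 11→Well 13) = (65280, -23593, 591002).
So ∂z/∂E = −n_x/n_z = −0.11046 and ∂z/∂N = −n_y/n_z = 0.03992.
Unit vector along 220° is (sin 220°, cos 220°) = (-0.6428, -0.7660).
Slope in that direction = a·(-0.6428) + b·(-0.7660) = 0.04042.
Apparent dip = arctan|0.04042| = 2.3° (true dip is 6.7°, so apparent ≤ true as expected).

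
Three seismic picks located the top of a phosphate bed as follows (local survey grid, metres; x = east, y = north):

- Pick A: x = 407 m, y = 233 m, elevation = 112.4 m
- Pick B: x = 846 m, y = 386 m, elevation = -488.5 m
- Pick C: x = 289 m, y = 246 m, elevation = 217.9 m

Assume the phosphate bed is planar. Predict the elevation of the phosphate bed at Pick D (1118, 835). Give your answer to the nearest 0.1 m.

Two edge vectors: Pick A→Pick B = (439, 153, -600.9), Pick A→Pick C = (-118, 13, 105.5).
Normal n = (Pick A→Pick B) × (Pick A→Pick C) = (23953.2, 24591.7, 23761).
So ∂z/∂x = −n_x/n_z = −1.008089 and ∂z/∂y = −n_y/n_z = −1.034961.
Intercept c from Pick A: 112.4 + 410.29 + 241.15 = 763.84.
At (1118, 835): z = −1127.0 − 864.2 + 763.84 = -1227.4 m.

-1227.4 m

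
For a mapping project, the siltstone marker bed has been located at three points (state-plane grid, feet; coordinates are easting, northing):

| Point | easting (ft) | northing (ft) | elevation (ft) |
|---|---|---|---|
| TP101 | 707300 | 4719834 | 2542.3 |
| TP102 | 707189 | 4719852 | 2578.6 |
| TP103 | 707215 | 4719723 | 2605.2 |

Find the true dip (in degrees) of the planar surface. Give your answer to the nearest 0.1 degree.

Two edge vectors: TP101→TP102 = (-111, 18, 36.3), TP101→TP103 = (-85, -111, 62.9).
Normal n = (TP101→TP102) × (TP101→TP103) = (5161.5, 3896.4, 13851).
So ∂z/∂easting = −n_x/n_z = −0.37264 and ∂z/∂northing = −n_y/n_z = −0.28131.
Gradient magnitude |∇z| = √(a² + b²) = √(0.13886 + 0.07913) = 0.46690.
True dip = arctan(0.46690) = 25.0°, dipping toward NE (azimuth ≈ 053°).

25.0°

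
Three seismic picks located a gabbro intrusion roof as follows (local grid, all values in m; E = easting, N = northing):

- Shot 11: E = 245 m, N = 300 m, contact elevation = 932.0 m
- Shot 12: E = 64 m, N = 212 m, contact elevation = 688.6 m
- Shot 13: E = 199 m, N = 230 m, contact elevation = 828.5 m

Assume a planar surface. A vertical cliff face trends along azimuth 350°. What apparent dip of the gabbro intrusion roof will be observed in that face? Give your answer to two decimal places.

35.04°

Two edge vectors: Shot 11→Shot 12 = (-181, -88, -243.4), Shot 11→Shot 13 = (-46, -70, -103.5).
Normal n = (Shot 11→Shot 12) × (Shot 11→Shot 13) = (-7930, -7537.1, 8622).
So ∂z/∂E = −n_x/n_z = 0.91974 and ∂z/∂N = −n_y/n_z = 0.87417.
Unit vector along 350° is (sin 350°, cos 350°) = (-0.1736, 0.9848).
Slope in that direction = a·(-0.1736) + b·(0.9848) = 0.70118.
Apparent dip = arctan|0.70118| = 35.04° (true dip is 51.8°, so apparent ≤ true as expected).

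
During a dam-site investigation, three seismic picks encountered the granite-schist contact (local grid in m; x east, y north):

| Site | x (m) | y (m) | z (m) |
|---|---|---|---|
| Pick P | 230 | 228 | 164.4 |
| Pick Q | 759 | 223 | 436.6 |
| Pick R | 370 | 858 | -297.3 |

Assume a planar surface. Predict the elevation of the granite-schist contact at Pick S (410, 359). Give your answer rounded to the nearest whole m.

Let the plane be z = a·x + b·y + c.
Pick Q−Pick P: 529a − 5b = 272.2;  Pick R−Pick P: 140a + 630b = −461.7.
Solving gives a = 0.50656, b = −0.84543.
Then c = 164.4 − a·230 − b·228 = 240.65.
At (410, 359): z = 207.7 − 303.5 + 240.65 = 144.8 m.

145 m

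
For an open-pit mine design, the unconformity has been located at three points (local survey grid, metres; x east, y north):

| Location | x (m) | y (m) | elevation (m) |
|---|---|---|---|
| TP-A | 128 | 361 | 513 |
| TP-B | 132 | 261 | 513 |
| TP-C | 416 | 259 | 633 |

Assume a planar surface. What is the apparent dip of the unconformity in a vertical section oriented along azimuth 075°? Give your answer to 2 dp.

Let the plane be z = a·x + b·y + c.
TP-B−TP-A: 4a − 100b = 0;  TP-C−TP-A: 288a − 102b = 120.
Solving gives a = 0.42265, b = 0.01691.
Unit vector along 075° is (sin 75°, cos 75°) = (0.9659, 0.2588).
Slope in that direction = a·(0.9659) + b·(0.2588) = 0.41263.
Apparent dip = arctan|0.41263| = 22.42° (true dip is 22.9°, so apparent ≤ true as expected).

22.42°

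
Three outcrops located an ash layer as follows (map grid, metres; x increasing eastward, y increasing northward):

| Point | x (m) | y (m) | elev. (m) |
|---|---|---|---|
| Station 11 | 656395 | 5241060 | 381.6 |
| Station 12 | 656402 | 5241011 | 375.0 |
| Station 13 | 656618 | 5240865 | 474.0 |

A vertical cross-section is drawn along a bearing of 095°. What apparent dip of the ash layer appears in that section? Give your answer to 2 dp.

Two edge vectors: Station 11→Station 12 = (7, -49, -6.6), Station 11→Station 13 = (223, -195, 92.4).
Normal n = (Station 11→Station 12) × (Station 11→Station 13) = (-5814.6, -2118.6, 9562).
So ∂z/∂x = −n_x/n_z = 0.60809 and ∂z/∂y = −n_y/n_z = 0.22156.
Unit vector along 095° is (sin 95°, cos 95°) = (0.9962, -0.0872).
Slope in that direction = a·(0.9962) + b·(-0.0872) = 0.58647.
Apparent dip = arctan|0.58647| = 30.39° (true dip is 32.9°, so apparent ≤ true as expected).

30.39°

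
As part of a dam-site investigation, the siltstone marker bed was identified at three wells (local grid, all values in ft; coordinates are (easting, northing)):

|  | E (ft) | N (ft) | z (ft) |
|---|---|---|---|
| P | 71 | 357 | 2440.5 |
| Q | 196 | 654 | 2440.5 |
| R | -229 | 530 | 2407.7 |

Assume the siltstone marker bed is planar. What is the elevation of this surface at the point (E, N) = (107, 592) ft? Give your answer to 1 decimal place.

2435.0 ft

Let the plane be z = a·E + b·N + c.
Q−P: 125a + 297b = 0;  R−P: −300a + 173b = −32.8.
Solving gives a = 0.08798, b = −0.03703.
Then c = 2440.5 − a·71 − b·357 = 2447.47.
At (107, 592): z = 9.4 − 21.9 + 2447.47 = 2435.0 ft.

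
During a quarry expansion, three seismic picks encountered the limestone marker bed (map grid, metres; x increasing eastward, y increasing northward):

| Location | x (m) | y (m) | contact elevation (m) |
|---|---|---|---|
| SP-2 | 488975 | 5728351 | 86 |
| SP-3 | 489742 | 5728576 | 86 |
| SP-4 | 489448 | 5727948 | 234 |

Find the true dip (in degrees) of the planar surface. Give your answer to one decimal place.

15.9°

Let the plane be z = a·x + b·y + c.
SP-3−SP-2: 767a + 225b = 0;  SP-4−SP-2: 473a − 403b = 148.
Solving gives a = 0.08014, b = −0.27319.
Gradient magnitude |∇z| = √(a² + b²) = √(0.00642 + 0.07463) = 0.28470.
True dip = arctan(0.28470) = 15.9°, dipping toward NNW (azimuth ≈ 344°).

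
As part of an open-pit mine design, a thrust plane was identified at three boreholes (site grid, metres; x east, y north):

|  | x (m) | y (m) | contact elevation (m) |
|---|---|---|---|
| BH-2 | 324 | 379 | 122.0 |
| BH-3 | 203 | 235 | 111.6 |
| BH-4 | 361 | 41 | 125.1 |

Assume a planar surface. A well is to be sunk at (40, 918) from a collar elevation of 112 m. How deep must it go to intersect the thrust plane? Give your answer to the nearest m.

14 m

Let the plane be z = a·x + b·y + c.
BH-3−BH-2: −121a − 144b = −10.4;  BH-4−BH-2: 37a − 338b = 3.1.
Solving gives a = 0.08570, b = 0.00021.
Then c = 122 − a·324 − b·379 = 94.15.
At (40, 918): z_contact = 3.4 + 0.2 + 94.15 = 97.8 m.
Depth below ground = 112 − 97.8 = 14 m.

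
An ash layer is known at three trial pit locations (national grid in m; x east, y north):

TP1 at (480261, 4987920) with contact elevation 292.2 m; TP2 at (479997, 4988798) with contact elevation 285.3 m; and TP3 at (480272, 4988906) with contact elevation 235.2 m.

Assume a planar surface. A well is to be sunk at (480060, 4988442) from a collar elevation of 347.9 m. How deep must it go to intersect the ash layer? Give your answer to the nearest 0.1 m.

Two edge vectors: TP1→TP2 = (-264, 878, -6.9), TP1→TP3 = (11, 986, -57).
Normal n = (TP1→TP2) × (TP1→TP3) = (-43242.6, -15123.9, -269962).
So ∂z/∂x = −n_x/n_z = −0.160180322 and ∂z/∂y = −n_y/n_z = −0.056022329.
Intercept c from TP1: 292.2 + 76928.36 + 279434.90 = 356655.46.
At (480060, 4988442): z_contact = −76896.17 − 279464.14 + 356655.46 = 295.15 m.
Depth below ground = 347.9 − 295.15 = 52.7 m.

52.7 m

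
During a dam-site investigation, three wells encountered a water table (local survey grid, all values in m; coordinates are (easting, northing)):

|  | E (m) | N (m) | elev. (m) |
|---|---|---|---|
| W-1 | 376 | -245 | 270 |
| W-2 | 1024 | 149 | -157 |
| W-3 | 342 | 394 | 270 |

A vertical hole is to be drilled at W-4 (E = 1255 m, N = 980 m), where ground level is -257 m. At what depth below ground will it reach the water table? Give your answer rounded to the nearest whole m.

76 m

Two edge vectors: W-1→W-2 = (648, 394, -427), W-1→W-3 = (-34, 639, 0).
Normal n = (W-1→W-2) × (W-1→W-3) = (272853, 14518, 427468).
So ∂z/∂E = −n_x/n_z = −0.63830 and ∂z/∂N = −n_y/n_z = −0.03396.
Intercept c from W-1: 270 + 240.00 − 8.32 = 501.68.
At (1255, 980): z_contact = −801.1 − 33.3 + 501.68 = -332.7 m.
Depth below ground = -257 − (-332.7) = 76 m.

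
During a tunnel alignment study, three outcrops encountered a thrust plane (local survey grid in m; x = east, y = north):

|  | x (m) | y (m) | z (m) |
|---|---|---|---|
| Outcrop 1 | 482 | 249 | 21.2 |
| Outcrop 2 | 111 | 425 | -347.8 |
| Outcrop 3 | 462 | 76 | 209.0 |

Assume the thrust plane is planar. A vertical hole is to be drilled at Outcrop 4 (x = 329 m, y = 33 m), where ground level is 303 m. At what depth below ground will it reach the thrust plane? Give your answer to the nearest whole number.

106 m

Two edge vectors: Outcrop 1→Outcrop 2 = (-371, 176, -369), Outcrop 1→Outcrop 3 = (-20, -173, 187.8).
Normal n = (Outcrop 1→Outcrop 2) × (Outcrop 1→Outcrop 3) = (-30784.2, 77053.8, 67703).
So ∂z/∂x = −n_x/n_z = 0.45469 and ∂z/∂y = −n_y/n_z = −1.13812.
Intercept c from Outcrop 1: 21.2 − 219.16 + 283.39 = 85.43.
At (329, 33): z_contact = 149.6 − 37.6 + 85.43 = 197.5 m.
Depth below ground = 303 − 197.5 = 106 m.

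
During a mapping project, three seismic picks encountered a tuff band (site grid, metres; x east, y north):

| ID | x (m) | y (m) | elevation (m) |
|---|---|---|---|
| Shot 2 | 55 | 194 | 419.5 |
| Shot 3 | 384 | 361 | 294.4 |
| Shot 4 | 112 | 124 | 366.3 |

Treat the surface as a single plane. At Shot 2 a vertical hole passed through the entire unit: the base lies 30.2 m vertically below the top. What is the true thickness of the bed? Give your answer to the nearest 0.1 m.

25.6 m

Two edge vectors: Shot 2→Shot 3 = (329, 167, -125.1), Shot 2→Shot 4 = (57, -70, -53.2).
Normal n = (Shot 2→Shot 3) × (Shot 2→Shot 4) = (-17641.4, 10372.1, -32549).
So ∂z/∂x = −n_x/n_z = −0.54200 and ∂z/∂y = −n_y/n_z = 0.31866.
|∇z| = √(a²+b²) = 0.62873, so dip δ = arctan(0.62873) = 32.16°.
True thickness = vertical thickness × cos δ = 30.2 × cos 32.16° = 25.6 m.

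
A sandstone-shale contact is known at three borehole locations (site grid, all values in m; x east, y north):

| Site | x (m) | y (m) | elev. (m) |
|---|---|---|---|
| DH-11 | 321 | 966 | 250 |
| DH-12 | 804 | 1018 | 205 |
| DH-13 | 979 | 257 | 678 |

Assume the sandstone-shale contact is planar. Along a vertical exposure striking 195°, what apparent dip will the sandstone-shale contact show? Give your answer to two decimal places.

Let the plane be z = a·x + b·y + c.
DH-12−DH-11: 483a + 52b = −45;  DH-13−DH-11: 658a − 709b = 428.
Solving gives a = −0.02562, b = −0.62744.
Unit vector along 195° is (sin 195°, cos 195°) = (-0.2588, -0.9659).
Slope in that direction = a·(-0.2588) + b·(-0.9659) = 0.61269.
Apparent dip = arctan|0.61269| = 31.50° (true dip is 32.1°, so apparent ≤ true as expected).

31.50°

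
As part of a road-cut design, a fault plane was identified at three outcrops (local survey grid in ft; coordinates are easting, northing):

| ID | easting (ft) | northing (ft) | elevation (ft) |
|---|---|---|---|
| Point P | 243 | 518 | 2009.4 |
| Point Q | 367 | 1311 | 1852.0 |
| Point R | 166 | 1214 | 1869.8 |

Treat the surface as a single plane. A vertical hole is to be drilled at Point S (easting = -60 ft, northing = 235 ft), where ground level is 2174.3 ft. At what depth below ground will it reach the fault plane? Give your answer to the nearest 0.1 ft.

110.8 ft

Let the plane be z = a·easting + b·northing + c.
Point Q−Point P: 124a + 793b = −157.4;  Point R−Point P: −77a + 696b = −139.6.
Solving gives a = 0.007820, b = −0.199710.
Then c = 2009.4 − a·243 − b·518 = 2110.95.
At (-60, 235): z_contact = −0.47 − 46.93 + 2110.95 = 2063.55 ft.
Depth below ground = 2174.3 − 2063.55 = 110.8 ft.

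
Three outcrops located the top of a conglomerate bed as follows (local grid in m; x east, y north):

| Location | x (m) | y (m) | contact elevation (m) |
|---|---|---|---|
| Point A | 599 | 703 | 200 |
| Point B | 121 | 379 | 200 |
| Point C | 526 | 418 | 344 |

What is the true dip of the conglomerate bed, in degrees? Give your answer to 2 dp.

Let the plane be z = a·x + b·y + c.
Point B−Point A: −478a − 324b = 0;  Point C−Point A: −73a − 285b = 144.
Solving gives a = 0.41443, b = −0.61142.
Gradient magnitude |∇z| = √(a² + b²) = √(0.17175 + 0.37383) = 0.73864.
True dip = arctan(0.73864) = 36.45°, dipping toward NW (azimuth ≈ 326°).

36.45°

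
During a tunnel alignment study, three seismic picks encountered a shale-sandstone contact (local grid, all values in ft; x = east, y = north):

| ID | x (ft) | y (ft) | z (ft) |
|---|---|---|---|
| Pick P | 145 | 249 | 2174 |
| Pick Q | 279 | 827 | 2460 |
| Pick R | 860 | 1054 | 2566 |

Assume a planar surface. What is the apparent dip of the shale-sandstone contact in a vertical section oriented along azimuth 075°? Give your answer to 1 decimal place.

Let the plane be z = a·x + b·y + c.
Pick Q−Pick P: 134a + 578b = 286;  Pick R−Pick P: 715a + 805b = 392.
Solving gives a = −0.01196, b = 0.49758.
Unit vector along 075° is (sin 75°, cos 75°) = (0.9659, 0.2588).
Slope in that direction = a·(0.9659) + b·(0.2588) = 0.11723.
Apparent dip = arctan|0.11723| = 6.7° (true dip is 26.5°, so apparent ≤ true as expected).

6.7°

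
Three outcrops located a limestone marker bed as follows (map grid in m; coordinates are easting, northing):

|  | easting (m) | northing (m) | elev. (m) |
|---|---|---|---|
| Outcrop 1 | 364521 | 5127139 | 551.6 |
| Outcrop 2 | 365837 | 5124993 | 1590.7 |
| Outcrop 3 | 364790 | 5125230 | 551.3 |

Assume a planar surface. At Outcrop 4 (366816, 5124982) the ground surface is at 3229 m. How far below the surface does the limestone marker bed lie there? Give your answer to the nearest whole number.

Two edge vectors: Outcrop 1→Outcrop 2 = (1316, -2146, 1039.1), Outcrop 1→Outcrop 3 = (269, -1909, -0.3).
Normal n = (Outcrop 1→Outcrop 2) × (Outcrop 1→Outcrop 3) = (1984285.7, 279912.7, -1934970).
So ∂z/∂easting = −n_x/n_z = 1.02548655 and ∂z/∂northing = −n_y/n_z = 0.14465997.
Intercept c from Outcrop 1: 551.6 − 373811.38 − 741691.77 = −1114951.55.
At (366816, 5124982): z_contact = 376164.9 + 741379.7 − 1114951.55 = 2593.1 m.
Depth below ground = 3229 − 2593.1 = 636 m.

636 m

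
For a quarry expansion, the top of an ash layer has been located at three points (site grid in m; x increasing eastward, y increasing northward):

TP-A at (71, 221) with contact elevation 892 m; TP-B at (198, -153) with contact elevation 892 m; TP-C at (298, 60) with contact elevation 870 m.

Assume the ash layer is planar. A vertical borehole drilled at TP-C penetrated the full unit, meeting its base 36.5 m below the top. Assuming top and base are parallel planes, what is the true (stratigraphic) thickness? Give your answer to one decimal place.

Two edge vectors: TP-A→TP-B = (127, -374, 0), TP-A→TP-C = (227, -161, -22).
Normal n = (TP-A→TP-B) × (TP-A→TP-C) = (8228, 2794, 64451).
So ∂z/∂x = −n_x/n_z = −0.12766 and ∂z/∂y = −n_y/n_z = −0.04335.
|∇z| = √(a²+b²) = 0.13482, so dip δ = arctan(0.13482) = 7.68°.
True thickness = vertical thickness × cos δ = 36.5 × cos 7.68° = 36.2 m.

36.2 m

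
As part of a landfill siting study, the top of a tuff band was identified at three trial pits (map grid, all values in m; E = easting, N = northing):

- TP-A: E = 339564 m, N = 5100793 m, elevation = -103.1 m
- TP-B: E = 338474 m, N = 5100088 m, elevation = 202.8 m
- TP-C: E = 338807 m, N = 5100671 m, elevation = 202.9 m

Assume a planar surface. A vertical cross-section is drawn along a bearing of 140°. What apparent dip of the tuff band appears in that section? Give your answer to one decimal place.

Two edge vectors: TP-A→TP-B = (-1090, -705, 305.9), TP-A→TP-C = (-757, -122, 306).
Normal n = (TP-A→TP-B) × (TP-A→TP-C) = (-178410.2, 101973.7, -400705).
So ∂z/∂E = −n_x/n_z = −0.44524 and ∂z/∂N = −n_y/n_z = 0.25449.
Unit vector along 140° is (sin 140°, cos 140°) = (0.6428, -0.7660).
Slope in that direction = a·(0.6428) + b·(-0.7660) = −0.48114.
Apparent dip = arctan|0.48114| = 25.7° (true dip is 27.2°, so apparent ≤ true as expected).

25.7°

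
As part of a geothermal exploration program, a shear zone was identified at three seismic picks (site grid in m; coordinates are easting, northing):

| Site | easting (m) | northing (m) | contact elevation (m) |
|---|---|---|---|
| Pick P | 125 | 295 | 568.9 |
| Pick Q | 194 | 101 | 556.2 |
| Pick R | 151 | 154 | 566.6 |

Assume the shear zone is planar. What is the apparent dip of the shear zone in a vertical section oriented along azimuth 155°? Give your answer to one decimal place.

5.0°

Let the plane be z = a·easting + b·northing + c.
Pick Q−Pick P: 69a − 194b = −12.7;  Pick R−Pick P: 26a − 141b = −2.3.
Solving gives a = −0.28698, b = −0.03661.
Unit vector along 155° is (sin 155°, cos 155°) = (0.4226, -0.9063).
Slope in that direction = a·(0.4226) + b·(-0.9063) = −0.08811.
Apparent dip = arctan|0.08811| = 5.0° (true dip is 16.1°, so apparent ≤ true as expected).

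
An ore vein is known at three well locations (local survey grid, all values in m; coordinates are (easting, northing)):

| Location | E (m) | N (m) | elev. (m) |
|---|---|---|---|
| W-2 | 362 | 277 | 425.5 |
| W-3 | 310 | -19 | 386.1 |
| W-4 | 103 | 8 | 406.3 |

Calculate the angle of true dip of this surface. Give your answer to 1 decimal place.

Let the plane be z = a·E + b·N + c.
W-3−W-2: −52a − 296b = −39.4;  W-4−W-2: −259a − 269b = −19.2.
Solving gives a = −0.07843, b = 0.14689.
Gradient magnitude |∇z| = √(a² + b²) = √(0.00615 + 0.02158) = 0.16651.
True dip = arctan(0.16651) = 9.5°, dipping toward SSE (azimuth ≈ 152°).

9.5°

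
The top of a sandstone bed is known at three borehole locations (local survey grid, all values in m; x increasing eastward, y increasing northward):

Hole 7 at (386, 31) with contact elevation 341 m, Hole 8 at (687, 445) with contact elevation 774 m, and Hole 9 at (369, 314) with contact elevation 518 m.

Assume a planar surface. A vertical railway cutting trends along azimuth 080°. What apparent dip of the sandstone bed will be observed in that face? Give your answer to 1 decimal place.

Two edge vectors: Hole 7→Hole 8 = (301, 414, 433), Hole 7→Hole 9 = (-17, 283, 177).
Normal n = (Hole 7→Hole 8) × (Hole 7→Hole 9) = (-49261, -60638, 92221).
So ∂z/∂x = −n_x/n_z = 0.53416 and ∂z/∂y = −n_y/n_z = 0.65753.
Unit vector along 080° is (sin 80°, cos 80°) = (0.9848, 0.1736).
Slope in that direction = a·(0.9848) + b·(0.1736) = 0.64023.
Apparent dip = arctan|0.64023| = 32.6° (true dip is 40.3°, so apparent ≤ true as expected).

32.6°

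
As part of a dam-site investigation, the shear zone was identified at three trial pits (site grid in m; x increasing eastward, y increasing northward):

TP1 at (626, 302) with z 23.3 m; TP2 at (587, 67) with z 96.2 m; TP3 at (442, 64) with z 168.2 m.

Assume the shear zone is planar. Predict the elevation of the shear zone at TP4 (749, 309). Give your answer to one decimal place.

Two edge vectors: TP1→TP2 = (-39, -235, 72.9), TP1→TP3 = (-184, -238, 144.9).
Normal n = (TP1→TP2) × (TP1→TP3) = (-16701.3, -7762.5, -33958).
So ∂z/∂x = −n_x/n_z = −0.49182 and ∂z/∂y = −n_y/n_z = −0.22859.
Intercept c from TP1: 23.3 + 307.88 + 69.03 = 400.22.
At (749, 309): z = −368.4 − 70.6 + 400.22 = -38.8 m.

-38.8 m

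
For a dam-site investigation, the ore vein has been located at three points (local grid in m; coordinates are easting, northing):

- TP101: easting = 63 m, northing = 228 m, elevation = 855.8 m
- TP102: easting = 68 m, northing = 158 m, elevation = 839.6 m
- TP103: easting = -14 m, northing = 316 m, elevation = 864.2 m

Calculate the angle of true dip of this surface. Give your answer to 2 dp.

Two edge vectors: TP101→TP102 = (5, -70, -16.2), TP101→TP103 = (-77, 88, 8.4).
Normal n = (TP101→TP102) × (TP101→TP103) = (837.6, 1205.4, -4950).
So ∂z/∂easting = −n_x/n_z = 0.16921 and ∂z/∂northing = −n_y/n_z = 0.24352.
Gradient magnitude |∇z| = √(a² + b²) = √(0.02863 + 0.05930) = 0.29653.
True dip = arctan(0.29653) = 16.52°, dipping toward SW (azimuth ≈ 215°).

16.52°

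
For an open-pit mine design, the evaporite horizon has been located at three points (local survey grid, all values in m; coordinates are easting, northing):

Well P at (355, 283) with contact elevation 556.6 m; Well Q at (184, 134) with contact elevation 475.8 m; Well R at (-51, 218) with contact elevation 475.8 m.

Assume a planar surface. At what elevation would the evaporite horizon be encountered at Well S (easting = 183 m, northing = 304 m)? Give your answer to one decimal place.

541.0 m

Let the plane be z = a·easting + b·northing + c.
Well Q−Well P: −171a − 149b = −80.8;  Well R−Well P: −406a − 65b = −80.8.
Solving gives a = 0.13745, b = 0.38454.
Then c = 556.6 − a·355 − b·283 = 398.98.
At (183, 304): z = 25.2 + 116.9 + 398.98 = 541.0 m.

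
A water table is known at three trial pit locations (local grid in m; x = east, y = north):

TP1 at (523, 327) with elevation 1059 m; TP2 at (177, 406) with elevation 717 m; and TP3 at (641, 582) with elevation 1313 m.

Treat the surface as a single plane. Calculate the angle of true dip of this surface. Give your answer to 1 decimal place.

Two edge vectors: TP1→TP2 = (-346, 79, -342), TP1→TP3 = (118, 255, 254).
Normal n = (TP1→TP2) × (TP1→TP3) = (107276, 47528, -97552).
So ∂z/∂x = −n_x/n_z = 1.09968 and ∂z/∂y = −n_y/n_z = 0.48721.
Gradient magnitude |∇z| = √(a² + b²) = √(1.20930 + 0.23737) = 1.20277.
True dip = arctan(1.20277) = 50.3°, dipping toward WSW (azimuth ≈ 246°).

50.3°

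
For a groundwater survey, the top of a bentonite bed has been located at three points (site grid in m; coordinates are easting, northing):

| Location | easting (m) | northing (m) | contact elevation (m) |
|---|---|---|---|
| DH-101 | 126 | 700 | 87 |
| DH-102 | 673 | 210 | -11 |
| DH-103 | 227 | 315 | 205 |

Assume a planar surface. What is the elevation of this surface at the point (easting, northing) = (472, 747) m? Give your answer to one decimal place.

-139.9 m

Two edge vectors: DH-101→DH-102 = (547, -490, -98), DH-101→DH-103 = (101, -385, 118).
Normal n = (DH-101→DH-102) × (DH-101→DH-103) = (-95550, -74444, -161105).
So ∂z/∂easting = −n_x/n_z = −0.59309 and ∂z/∂northing = −n_y/n_z = −0.46208.
Intercept c from DH-101: 87 + 74.73 + 323.46 = 485.19.
At (472, 747): z = −279.9 − 345.2 + 485.19 = -139.9 m.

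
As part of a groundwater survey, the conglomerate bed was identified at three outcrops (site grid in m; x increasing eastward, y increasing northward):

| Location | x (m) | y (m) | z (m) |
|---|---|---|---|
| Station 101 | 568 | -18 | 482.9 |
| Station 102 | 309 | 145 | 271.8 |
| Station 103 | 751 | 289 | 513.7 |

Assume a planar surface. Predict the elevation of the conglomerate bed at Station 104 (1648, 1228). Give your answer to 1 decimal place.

Two edge vectors: Station 101→Station 102 = (-259, 163, -211.1), Station 101→Station 103 = (183, 307, 30.8).
Normal n = (Station 101→Station 102) × (Station 101→Station 103) = (69828.1, -30654.1, -109342).
So ∂z/∂x = −n_x/n_z = 0.638621 and ∂z/∂y = −n_y/n_z = −0.280351.
Intercept c from Station 101: 482.9 − 362.74 − 5.05 = 115.12.
At (1648, 1228): z = 1052.4 − 344.3 + 115.12 = 823.3 m.

823.3 m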